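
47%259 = 47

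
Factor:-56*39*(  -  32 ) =2^8*3^1*7^1*13^1 =69888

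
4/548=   1/137 = 0.01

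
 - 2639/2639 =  - 1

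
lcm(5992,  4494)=17976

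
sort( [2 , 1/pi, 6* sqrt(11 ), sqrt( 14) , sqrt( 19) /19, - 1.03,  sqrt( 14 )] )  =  [ - 1.03,sqrt( 19)/19, 1/pi,  2,sqrt( 14 ),sqrt( 14 ),6 * sqrt( 11)] 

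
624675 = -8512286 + 9136961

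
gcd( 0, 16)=16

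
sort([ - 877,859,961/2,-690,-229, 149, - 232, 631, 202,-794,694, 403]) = [ - 877, - 794, - 690,-232, - 229,149,202,  403, 961/2, 631,694,  859 ] 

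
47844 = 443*108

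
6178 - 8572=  - 2394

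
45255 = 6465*7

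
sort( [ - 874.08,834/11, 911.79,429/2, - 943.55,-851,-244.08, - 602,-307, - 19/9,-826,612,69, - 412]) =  [ - 943.55,  -  874.08,-851, - 826,-602,-412,  -  307,-244.08, - 19/9,  69,834/11,429/2  ,  612,911.79]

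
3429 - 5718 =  - 2289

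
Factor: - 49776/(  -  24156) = 2^2*3^( - 1)*11^( - 1) * 17^1 = 68/33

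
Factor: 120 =2^3 * 3^1*5^1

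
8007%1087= 398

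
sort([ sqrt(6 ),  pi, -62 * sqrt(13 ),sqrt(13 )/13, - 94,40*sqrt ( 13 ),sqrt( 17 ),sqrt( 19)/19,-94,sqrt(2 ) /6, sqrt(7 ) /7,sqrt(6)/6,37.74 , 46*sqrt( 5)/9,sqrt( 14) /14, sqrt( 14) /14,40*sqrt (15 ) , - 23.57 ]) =[-62*sqrt(13 ),-94, - 94, - 23.57, sqrt (19)/19,sqrt(2)/6, sqrt (14)/14, sqrt(14)/14,  sqrt(13 ) /13,sqrt(7)/7,  sqrt(6 ) /6, sqrt ( 6) , pi , sqrt( 17 ) , 46*sqrt(5 )/9,37.74,  40*sqrt( 13), 40 *sqrt(15)]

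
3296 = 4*824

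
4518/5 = 4518/5 = 903.60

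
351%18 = 9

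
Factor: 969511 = 37^1*26203^1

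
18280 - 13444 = 4836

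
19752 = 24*823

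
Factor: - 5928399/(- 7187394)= 1976133/2395798=2^(-1)*3^1 * 19^1*37^1*229^( - 1 )*937^1*5231^( - 1 ) 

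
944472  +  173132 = 1117604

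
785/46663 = 785/46663 = 0.02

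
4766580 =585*8148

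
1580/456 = 395/114 =3.46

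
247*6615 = 1633905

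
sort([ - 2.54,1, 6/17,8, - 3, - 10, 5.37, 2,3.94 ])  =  [  -  10, - 3, - 2.54,  6/17, 1, 2,3.94,5.37,8]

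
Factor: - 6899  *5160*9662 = -343955992080=- 2^4*3^1 * 5^1*43^1 * 4831^1*6899^1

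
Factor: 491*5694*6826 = 2^2 *3^1*13^1*73^1 * 491^1*3413^1 = 19083816804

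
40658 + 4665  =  45323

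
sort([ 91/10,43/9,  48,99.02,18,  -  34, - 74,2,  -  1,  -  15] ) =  [  -  74,-34, - 15, - 1, 2, 43/9, 91/10,18,48,99.02]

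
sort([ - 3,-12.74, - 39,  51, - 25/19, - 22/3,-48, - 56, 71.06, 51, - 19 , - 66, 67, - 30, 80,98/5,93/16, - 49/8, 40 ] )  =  [ - 66, - 56, - 48,-39 , - 30, - 19 , - 12.74,-22/3, - 49/8 ,-3, - 25/19 , 93/16,98/5,40 , 51 , 51,67,71.06, 80 ]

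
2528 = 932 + 1596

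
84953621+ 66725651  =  151679272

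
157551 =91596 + 65955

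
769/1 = 769= 769.00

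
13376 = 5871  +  7505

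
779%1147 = 779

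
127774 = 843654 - 715880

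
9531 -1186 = 8345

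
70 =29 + 41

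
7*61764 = 432348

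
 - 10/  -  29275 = 2/5855  =  0.00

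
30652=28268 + 2384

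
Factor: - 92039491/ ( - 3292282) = 2^ ( - 1)*7^( - 1) * 19^( - 1)*23^1 * 109^1*12377^(-1)*36713^1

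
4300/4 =1075 = 1075.00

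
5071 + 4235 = 9306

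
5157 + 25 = 5182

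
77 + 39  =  116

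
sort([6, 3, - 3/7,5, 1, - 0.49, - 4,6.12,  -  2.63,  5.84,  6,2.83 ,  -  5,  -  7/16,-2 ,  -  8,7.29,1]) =[ - 8,  -  5,-4,-2.63, - 2 ,  -  0.49, - 7/16, - 3/7,1, 1 , 2.83,3,5, 5.84,6,6, 6.12 , 7.29 ]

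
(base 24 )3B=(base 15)58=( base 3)10002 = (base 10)83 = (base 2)1010011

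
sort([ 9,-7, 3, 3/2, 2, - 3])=[ - 7, - 3, 3/2, 2 , 3,  9]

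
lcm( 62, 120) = 3720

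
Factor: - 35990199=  - 3^2 * 7^1*19^1*107^1*281^1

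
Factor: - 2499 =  - 3^1*7^2*17^1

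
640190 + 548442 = 1188632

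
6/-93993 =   -  1 + 31329/31331 = - 0.00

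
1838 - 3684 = -1846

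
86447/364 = 237 + 179/364 = 237.49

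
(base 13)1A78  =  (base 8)7622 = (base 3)12110122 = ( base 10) 3986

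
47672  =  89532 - 41860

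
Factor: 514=2^1*257^1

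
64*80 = 5120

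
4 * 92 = 368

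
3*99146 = 297438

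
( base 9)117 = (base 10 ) 97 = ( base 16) 61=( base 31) 34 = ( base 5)342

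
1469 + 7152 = 8621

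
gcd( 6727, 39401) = 961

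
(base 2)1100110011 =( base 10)819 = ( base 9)1110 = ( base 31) QD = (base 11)685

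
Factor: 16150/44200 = 19/52 =2^(-2)*13^(-1 )*19^1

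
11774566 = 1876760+9897806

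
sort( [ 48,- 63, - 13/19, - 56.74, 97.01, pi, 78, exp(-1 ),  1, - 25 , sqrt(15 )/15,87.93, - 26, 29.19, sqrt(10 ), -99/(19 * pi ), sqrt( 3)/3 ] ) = [ - 63, - 56.74, - 26, - 25, -99/( 19*pi ), - 13/19,sqrt( 15 )/15,exp ( - 1 ),sqrt( 3 ) /3,1, pi, sqrt( 10 ) , 29.19, 48 , 78,87.93,97.01]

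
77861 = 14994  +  62867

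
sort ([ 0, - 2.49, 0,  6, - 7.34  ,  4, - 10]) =[-10, - 7.34,-2.49, 0,0,4,6]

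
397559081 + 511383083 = 908942164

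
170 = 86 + 84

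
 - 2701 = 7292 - 9993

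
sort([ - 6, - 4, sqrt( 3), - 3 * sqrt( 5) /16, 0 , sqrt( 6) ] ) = [ - 6, - 4, - 3*sqrt( 5 ) /16 , 0,  sqrt(3) , sqrt(6 )]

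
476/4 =119 = 119.00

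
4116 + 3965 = 8081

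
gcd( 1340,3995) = 5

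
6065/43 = 6065/43 = 141.05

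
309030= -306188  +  615218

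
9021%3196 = 2629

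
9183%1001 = 174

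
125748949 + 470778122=596527071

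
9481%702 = 355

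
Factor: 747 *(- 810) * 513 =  - 2^1 * 3^9*5^1*19^1*83^1 = -310400910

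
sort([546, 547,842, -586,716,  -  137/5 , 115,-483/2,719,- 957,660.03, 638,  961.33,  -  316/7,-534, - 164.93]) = [  -  957,  -  586,  -  534, - 483/2, - 164.93,- 316/7, - 137/5, 115, 546,  547,638, 660.03,716,719,842,961.33]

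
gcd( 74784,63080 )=152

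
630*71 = 44730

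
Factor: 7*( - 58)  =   - 2^1*7^1*29^1 = - 406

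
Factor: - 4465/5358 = -2^( - 1 )*3^(-1 )*5^1 = -5/6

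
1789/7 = 255 + 4/7=255.57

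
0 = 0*346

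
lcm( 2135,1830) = 12810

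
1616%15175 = 1616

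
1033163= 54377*19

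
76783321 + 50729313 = 127512634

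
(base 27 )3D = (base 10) 94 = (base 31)31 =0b1011110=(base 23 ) 42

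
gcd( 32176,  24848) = 16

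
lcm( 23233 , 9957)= 69699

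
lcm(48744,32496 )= 97488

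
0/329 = 0 = 0.00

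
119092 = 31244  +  87848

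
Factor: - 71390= - 2^1*5^1*11^2*59^1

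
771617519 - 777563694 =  -5946175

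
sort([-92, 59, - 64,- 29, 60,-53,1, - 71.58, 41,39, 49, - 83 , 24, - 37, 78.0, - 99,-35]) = [ - 99,-92,-83,- 71.58, - 64 ,-53,  -  37,-35,-29, 1,24, 39, 41, 49, 59, 60, 78.0]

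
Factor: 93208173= 3^1*97^1*320303^1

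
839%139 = 5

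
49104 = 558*88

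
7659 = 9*851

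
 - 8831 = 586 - 9417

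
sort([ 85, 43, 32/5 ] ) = [32/5,43,85 ] 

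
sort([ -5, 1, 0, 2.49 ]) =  [  -  5,0, 1,2.49]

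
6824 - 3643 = 3181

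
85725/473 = 85725/473 = 181.24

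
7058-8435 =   -  1377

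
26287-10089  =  16198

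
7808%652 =636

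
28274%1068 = 506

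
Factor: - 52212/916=- 57 = -3^1*19^1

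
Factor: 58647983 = 58647983^1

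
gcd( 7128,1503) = 9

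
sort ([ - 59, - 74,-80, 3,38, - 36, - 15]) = [ - 80, - 74,-59,- 36, -15,3,38]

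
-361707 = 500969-862676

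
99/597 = 33/199 = 0.17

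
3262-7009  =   - 3747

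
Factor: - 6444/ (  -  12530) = 2^1*3^2*5^( - 1)*7^(  -  1 ) = 18/35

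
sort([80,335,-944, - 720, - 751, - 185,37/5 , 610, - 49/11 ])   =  [-944,-751, - 720, - 185,- 49/11, 37/5, 80 , 335, 610] 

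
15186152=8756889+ 6429263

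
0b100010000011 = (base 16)883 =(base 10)2179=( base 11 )1701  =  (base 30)2cj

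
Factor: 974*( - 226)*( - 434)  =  95533816 = 2^3*7^1 *31^1 * 113^1*487^1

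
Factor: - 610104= - 2^3*3^1  *11^1*2311^1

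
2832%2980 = 2832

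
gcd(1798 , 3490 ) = 2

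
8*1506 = 12048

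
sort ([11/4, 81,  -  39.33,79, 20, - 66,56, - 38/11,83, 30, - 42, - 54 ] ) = [ - 66, - 54, - 42, - 39.33, - 38/11, 11/4, 20,30, 56, 79, 81, 83 ] 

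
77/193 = 77/193 = 0.40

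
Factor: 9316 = 2^2*17^1 * 137^1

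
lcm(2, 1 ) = 2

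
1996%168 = 148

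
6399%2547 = 1305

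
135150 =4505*30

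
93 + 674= 767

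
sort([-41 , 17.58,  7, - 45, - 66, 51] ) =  [ - 66, - 45, - 41,7 , 17.58,51 ] 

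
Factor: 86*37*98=2^2*7^2*37^1*43^1= 311836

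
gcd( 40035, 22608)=471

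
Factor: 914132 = 2^2*173^1*1321^1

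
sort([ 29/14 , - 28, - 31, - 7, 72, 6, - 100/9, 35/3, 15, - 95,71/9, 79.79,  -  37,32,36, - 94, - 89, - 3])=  [ - 95, - 94, - 89,-37, - 31, - 28, - 100/9,  -  7, - 3, 29/14,6,  71/9, 35/3,15, 32 , 36, 72, 79.79 ]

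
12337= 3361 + 8976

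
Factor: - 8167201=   -  7^1*71^1*16433^1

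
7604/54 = 3802/27 = 140.81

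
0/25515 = 0 = 0.00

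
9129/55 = 9129/55  =  165.98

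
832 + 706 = 1538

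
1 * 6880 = 6880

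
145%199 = 145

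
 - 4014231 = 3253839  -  7268070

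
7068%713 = 651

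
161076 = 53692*3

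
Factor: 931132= 2^2*23^1*29^1*349^1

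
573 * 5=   2865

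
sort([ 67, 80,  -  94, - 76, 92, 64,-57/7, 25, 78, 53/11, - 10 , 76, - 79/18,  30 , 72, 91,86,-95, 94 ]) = [-95,-94, - 76, - 10, - 57/7,-79/18,53/11,25, 30, 64, 67,72, 76, 78,80, 86, 91,92, 94] 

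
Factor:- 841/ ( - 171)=3^ (- 2)*19^( -1)*29^2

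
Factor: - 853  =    -  853^1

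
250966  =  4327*58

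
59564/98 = 29782/49  =  607.80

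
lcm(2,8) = 8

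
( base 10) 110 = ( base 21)55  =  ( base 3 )11002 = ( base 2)1101110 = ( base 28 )3q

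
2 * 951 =1902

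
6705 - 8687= - 1982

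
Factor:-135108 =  - 2^2 * 3^5*139^1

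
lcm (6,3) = 6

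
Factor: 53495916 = 2^2 * 3^1 * 223^1 * 19991^1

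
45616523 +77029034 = 122645557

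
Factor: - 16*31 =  - 496 = - 2^4*31^1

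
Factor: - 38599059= -3^1*12866353^1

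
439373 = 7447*59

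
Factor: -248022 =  - 2^1*3^4*1531^1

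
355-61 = 294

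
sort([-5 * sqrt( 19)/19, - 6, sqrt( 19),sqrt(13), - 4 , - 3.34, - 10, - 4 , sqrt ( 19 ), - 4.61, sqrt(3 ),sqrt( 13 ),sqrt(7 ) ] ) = [ - 10, - 6,-4.61, - 4, - 4, - 3.34,- 5 * sqrt( 19 )/19, sqrt( 3),sqrt( 7 ),sqrt( 13), sqrt( 13 ),sqrt(19), sqrt( 19) ] 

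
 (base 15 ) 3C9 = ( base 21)1K3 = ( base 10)864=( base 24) 1C0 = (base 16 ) 360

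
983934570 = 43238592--940695978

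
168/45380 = 42/11345 = 0.00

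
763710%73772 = 25990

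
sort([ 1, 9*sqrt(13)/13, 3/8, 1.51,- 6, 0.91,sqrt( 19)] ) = [-6,3/8,  0.91, 1 , 1.51,  9*sqrt(13)/13, sqrt( 19)]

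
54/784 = 27/392 = 0.07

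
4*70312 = 281248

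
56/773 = 56/773= 0.07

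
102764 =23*4468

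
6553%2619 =1315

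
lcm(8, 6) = 24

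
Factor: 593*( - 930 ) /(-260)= 55149/26= 2^(-1)*3^1*13^( - 1 )*31^1*593^1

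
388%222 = 166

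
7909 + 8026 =15935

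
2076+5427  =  7503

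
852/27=284/9 = 31.56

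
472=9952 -9480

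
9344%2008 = 1312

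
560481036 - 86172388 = 474308648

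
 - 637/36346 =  - 637/36346 = -0.02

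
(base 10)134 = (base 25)59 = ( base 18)78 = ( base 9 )158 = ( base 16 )86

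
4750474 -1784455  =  2966019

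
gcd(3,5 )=1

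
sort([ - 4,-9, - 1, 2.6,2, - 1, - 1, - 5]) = [ - 9, - 5, - 4, - 1,  -  1 , - 1,  2, 2.6]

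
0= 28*0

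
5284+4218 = 9502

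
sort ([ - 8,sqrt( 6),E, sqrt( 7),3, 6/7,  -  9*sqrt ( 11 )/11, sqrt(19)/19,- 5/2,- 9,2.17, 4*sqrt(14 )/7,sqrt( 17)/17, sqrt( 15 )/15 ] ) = [ - 9, - 8, - 9 *sqrt( 11 )/11, - 5/2,sqrt( 19) /19,sqrt(17 ) /17, sqrt (15 ) /15,6/7,4 * sqrt( 14) /7 , 2.17,sqrt( 6 ), sqrt(7 ) , E,3]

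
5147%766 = 551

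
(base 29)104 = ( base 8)1515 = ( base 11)6a9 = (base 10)845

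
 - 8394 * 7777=-65280138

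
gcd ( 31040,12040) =40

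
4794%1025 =694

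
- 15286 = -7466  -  7820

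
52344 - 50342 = 2002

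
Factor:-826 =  - 2^1 * 7^1*59^1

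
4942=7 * 706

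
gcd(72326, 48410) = 2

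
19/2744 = 19/2744 = 0.01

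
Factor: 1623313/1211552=2^(-5)*17^2*41^1*137^1*37861^(  -  1)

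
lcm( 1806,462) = 19866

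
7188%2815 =1558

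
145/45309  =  145/45309=0.00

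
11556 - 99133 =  - 87577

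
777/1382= 777/1382 = 0.56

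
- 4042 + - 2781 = -6823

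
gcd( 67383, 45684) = 9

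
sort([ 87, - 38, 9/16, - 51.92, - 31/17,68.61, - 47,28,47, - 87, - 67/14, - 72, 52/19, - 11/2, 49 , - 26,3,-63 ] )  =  [ - 87 , - 72, - 63, - 51.92,-47, - 38, - 26,  -  11/2, - 67/14, - 31/17,9/16, 52/19 , 3, 28,  47, 49, 68.61, 87 ]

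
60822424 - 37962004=22860420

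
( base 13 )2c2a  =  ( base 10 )6458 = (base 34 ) 5JW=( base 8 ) 14472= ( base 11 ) 4941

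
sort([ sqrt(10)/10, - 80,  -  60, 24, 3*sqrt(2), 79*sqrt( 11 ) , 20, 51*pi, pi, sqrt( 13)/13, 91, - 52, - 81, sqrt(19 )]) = [ - 81, - 80, - 60, - 52, sqrt(13)/13, sqrt(  10)/10, pi, 3 * sqrt(2 ), sqrt(19),20, 24, 91,51*pi, 79*sqrt( 11)] 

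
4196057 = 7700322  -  3504265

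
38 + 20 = 58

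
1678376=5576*301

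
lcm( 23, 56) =1288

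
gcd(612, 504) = 36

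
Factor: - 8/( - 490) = 4/245= 2^2*5^ ( - 1 ) * 7^( - 2) 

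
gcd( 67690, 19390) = 70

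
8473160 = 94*90140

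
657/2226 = 219/742=0.30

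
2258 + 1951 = 4209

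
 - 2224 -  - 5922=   3698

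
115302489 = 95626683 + 19675806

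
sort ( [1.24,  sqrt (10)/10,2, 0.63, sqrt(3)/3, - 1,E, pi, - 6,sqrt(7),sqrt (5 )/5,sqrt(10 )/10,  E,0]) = [-6, - 1,0,sqrt( 10)/10 , sqrt (10 )/10,sqrt( 5)/5, sqrt(3)/3,0.63, 1.24, 2,sqrt( 7 ), E,  E,pi ]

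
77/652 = 77/652  =  0.12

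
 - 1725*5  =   - 8625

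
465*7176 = 3336840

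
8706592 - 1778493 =6928099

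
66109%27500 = 11109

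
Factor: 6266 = 2^1 * 13^1*241^1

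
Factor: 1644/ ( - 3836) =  - 3/7 =- 3^1*7^( - 1) 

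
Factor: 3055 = 5^1*13^1*47^1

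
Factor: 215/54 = 2^( - 1)*3^( - 3 )*5^1*43^1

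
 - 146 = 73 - 219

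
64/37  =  64/37 = 1.73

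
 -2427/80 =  - 2427/80 = -30.34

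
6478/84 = 77  +  5/42  =  77.12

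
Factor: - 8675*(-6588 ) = 57150900 = 2^2 * 3^3*5^2 * 61^1*347^1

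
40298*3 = 120894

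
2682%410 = 222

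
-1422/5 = -285 + 3/5 =- 284.40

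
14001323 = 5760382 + 8240941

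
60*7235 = 434100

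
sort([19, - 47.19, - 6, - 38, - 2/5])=[-47.19, - 38,  -  6, - 2/5,  19]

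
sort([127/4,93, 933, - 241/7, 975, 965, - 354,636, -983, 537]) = [ - 983, - 354 ,  -  241/7,127/4,93, 537, 636,933, 965, 975 ] 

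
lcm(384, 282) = 18048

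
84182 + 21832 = 106014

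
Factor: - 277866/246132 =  - 2^( - 1)*3^( - 1)*53^( - 1) * 359^1 = - 359/318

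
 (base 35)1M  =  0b111001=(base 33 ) 1O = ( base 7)111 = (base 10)57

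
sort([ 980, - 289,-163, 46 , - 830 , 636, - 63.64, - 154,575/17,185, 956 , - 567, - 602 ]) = [- 830, - 602, - 567, - 289 , - 163, - 154, - 63.64,575/17, 46, 185,  636, 956 , 980 ]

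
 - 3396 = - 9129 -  - 5733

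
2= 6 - 4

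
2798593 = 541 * 5173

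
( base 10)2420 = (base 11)1900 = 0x974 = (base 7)10025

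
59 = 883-824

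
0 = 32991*0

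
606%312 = 294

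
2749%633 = 217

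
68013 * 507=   34482591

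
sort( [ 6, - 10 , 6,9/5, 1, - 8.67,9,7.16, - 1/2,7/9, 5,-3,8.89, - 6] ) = [ - 10, - 8.67, - 6,  -  3,-1/2 , 7/9,  1, 9/5 , 5,6, 6,7.16,8.89,  9]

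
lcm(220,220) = 220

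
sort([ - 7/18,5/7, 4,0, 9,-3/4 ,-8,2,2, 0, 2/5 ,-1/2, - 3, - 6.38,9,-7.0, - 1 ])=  [ - 8 ,-7.0,-6.38, - 3,-1,  -  3/4, - 1/2, - 7/18, 0,  0,  2/5, 5/7,2 , 2,4, 9, 9] 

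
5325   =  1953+3372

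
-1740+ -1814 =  - 3554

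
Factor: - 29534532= - 2^2 * 3^1*701^1*3511^1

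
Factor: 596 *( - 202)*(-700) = 84274400 = 2^5* 5^2*7^1*101^1*149^1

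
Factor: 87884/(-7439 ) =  - 2^2*43^ ( - 1)*127^1 = -508/43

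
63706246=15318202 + 48388044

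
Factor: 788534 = 2^1 *43^1*53^1 * 173^1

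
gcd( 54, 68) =2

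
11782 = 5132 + 6650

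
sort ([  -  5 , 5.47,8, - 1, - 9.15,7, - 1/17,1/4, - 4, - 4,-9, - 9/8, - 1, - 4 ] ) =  [ - 9.15,-9 , - 5, - 4 , - 4,-4, - 9/8, - 1, - 1 , - 1/17,1/4, 5.47,7,  8]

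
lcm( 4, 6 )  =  12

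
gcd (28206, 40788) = 18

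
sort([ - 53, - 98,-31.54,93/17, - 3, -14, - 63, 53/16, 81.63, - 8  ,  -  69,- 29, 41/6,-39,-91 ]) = [- 98, - 91, - 69, -63,  -  53, - 39, - 31.54, - 29, - 14,-8, - 3, 53/16,93/17,41/6,81.63] 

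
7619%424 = 411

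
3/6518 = 3/6518 = 0.00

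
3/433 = 3/433 =0.01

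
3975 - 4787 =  - 812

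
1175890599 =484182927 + 691707672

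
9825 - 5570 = 4255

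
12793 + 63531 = 76324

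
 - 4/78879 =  - 4/78879 = -  0.00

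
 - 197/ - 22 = 197/22 = 8.95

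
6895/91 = 985/13 = 75.77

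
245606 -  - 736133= 981739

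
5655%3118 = 2537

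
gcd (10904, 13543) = 29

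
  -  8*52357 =-418856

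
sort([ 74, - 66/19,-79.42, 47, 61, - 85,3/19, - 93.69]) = [ - 93.69,-85, - 79.42 , - 66/19, 3/19, 47, 61, 74]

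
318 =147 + 171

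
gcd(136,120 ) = 8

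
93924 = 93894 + 30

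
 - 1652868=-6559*252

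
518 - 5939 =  - 5421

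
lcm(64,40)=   320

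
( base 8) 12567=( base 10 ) 5495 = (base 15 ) 1965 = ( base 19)F44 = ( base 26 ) 839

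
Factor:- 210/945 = - 2/9 = - 2^1*3^(- 2)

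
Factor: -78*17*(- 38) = 50388 = 2^2*3^1*13^1*17^1*19^1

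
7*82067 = 574469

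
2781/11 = 252+9/11 =252.82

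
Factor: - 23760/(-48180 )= 2^2*3^2*73^( - 1) = 36/73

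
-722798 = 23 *(- 31426)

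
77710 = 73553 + 4157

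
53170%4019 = 923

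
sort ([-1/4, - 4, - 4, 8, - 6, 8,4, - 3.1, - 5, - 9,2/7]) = [ - 9, - 6, - 5, - 4, - 4,-3.1, - 1/4, 2/7, 4, 8, 8]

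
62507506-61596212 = 911294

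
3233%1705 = 1528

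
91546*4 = 366184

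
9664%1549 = 370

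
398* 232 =92336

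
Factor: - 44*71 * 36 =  - 2^4 * 3^2*11^1 * 71^1 =- 112464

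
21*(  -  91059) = -1912239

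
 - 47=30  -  77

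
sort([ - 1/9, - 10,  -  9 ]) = [-10,- 9, - 1/9 ]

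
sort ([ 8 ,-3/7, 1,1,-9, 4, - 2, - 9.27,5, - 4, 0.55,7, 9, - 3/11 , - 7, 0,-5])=[ - 9.27,-9, -7,-5,-4 ,-2, - 3/7 , - 3/11, 0, 0.55,1, 1,4,5 , 7, 8, 9] 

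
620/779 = 620/779 = 0.80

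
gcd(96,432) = 48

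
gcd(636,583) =53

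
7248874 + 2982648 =10231522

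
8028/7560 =1 + 13/210  =  1.06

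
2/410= 1/205  =  0.00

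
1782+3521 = 5303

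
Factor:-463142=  - 2^1 * 231571^1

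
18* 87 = 1566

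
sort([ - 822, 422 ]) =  [ - 822, 422] 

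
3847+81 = 3928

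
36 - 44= - 8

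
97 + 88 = 185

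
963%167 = 128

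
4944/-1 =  - 4944 + 0/1 = - 4944.00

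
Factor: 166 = 2^1*83^1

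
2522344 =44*57326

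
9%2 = 1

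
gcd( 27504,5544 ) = 72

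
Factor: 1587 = 3^1*23^2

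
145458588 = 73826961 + 71631627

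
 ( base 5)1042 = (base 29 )52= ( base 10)147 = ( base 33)4f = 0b10010011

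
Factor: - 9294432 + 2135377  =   - 7159055=-5^1*647^1*2213^1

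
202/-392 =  - 101/196 = -  0.52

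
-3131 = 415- 3546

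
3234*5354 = 17314836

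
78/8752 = 39/4376 = 0.01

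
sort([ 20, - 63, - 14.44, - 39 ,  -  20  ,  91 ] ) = [ - 63, - 39, - 20  ,-14.44, 20, 91]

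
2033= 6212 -4179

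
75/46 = 75/46 = 1.63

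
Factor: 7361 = 17^1*433^1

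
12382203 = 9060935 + 3321268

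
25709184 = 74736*344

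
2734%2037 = 697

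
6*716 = 4296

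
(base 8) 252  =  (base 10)170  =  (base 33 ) 55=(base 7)332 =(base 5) 1140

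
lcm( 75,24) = 600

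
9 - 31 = - 22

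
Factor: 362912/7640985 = 32992/694635 = 2^5*3^( - 1)*5^( - 1 )*1031^1 * 46309^(  -  1) 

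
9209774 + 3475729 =12685503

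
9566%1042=188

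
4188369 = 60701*69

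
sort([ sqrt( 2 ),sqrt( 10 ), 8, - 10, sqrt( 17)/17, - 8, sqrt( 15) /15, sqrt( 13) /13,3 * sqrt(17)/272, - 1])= [ - 10,-8, - 1, 3 * sqrt( 17 ) /272,sqrt( 17) /17, sqrt( 15 )/15, sqrt( 13 ) /13, sqrt( 2 ),sqrt(10),8]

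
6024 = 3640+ 2384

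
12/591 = 4/197 = 0.02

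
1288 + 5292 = 6580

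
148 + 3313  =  3461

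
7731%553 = 542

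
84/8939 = 12/1277= 0.01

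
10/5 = 2 = 2.00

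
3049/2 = 3049/2= 1524.50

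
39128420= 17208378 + 21920042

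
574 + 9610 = 10184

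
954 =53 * 18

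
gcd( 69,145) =1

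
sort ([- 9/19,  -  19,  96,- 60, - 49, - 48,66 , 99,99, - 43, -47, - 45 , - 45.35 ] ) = [ -60, -49 , -48, - 47,-45.35, -45, - 43, - 19, - 9/19,66,96,  99, 99]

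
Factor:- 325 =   -  5^2*13^1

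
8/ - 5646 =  - 4/2823 = - 0.00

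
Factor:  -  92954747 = -92954747^1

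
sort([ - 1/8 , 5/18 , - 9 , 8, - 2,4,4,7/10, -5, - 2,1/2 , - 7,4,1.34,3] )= [ - 9, - 7, - 5, - 2,-2, - 1/8,5/18, 1/2, 7/10,1.34, 3, 4,4,4,8]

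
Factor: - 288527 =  - 288527^1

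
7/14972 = 7/14972 = 0.00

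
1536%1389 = 147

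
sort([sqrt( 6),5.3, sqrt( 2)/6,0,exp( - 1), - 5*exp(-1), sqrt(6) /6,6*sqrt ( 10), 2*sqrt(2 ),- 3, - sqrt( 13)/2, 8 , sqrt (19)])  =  [- 3,  -  5*exp(-1), - sqrt(13)/2,0, sqrt( 2 )/6, exp ( - 1), sqrt (6) /6, sqrt(6 ), 2*sqrt( 2),sqrt( 19), 5.3,8,6*sqrt(10) ] 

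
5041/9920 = 5041/9920= 0.51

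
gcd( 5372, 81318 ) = 2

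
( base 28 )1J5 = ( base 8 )2451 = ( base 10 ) 1321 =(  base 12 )921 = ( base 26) 1OL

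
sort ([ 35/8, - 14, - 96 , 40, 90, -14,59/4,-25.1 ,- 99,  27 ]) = [ - 99 ,  -  96, - 25.1, -14,- 14,  35/8, 59/4, 27,40, 90 ] 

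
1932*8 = 15456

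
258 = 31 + 227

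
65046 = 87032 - 21986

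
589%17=11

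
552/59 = 9 + 21/59 = 9.36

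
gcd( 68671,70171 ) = 1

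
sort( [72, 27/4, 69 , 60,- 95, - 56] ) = [ - 95, - 56 , 27/4, 60, 69,  72 ]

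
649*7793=5057657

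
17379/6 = 2896+ 1/2= 2896.50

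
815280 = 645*1264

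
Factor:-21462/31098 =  - 7^2*71^(-1 ) = - 49/71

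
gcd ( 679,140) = 7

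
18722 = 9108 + 9614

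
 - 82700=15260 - 97960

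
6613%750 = 613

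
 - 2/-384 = 1/192 = 0.01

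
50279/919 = 50279/919 = 54.71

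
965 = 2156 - 1191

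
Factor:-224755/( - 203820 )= 2^( - 2)*3^( - 1)*43^( - 1 )*569^1= 569/516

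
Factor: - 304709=-304709^1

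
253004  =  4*63251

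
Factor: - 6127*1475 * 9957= - 89984645025 =-3^1*5^2*11^1*59^1*557^1*3319^1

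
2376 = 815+1561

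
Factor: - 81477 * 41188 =  -  2^2*3^2* 7^1*11^1*823^1*1471^1  =  -  3355874676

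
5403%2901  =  2502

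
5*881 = 4405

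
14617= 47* 311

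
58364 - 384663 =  - 326299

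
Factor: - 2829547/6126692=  - 2^(-2) * 7^1*11^ ( - 1)*13^( - 1)*10711^( - 1)*404221^1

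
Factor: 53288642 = 2^1 *11^2*17^1*12953^1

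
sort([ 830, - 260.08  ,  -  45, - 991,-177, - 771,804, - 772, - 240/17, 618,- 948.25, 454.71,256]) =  [ - 991,- 948.25, - 772, - 771, - 260.08,  -  177, - 45, - 240/17,256,  454.71,  618,804,830]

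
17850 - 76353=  - 58503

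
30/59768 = 15/29884 = 0.00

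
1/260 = 1/260= 0.00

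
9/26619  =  3/8873=0.00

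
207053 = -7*( - 29579) 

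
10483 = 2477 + 8006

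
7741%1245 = 271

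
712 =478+234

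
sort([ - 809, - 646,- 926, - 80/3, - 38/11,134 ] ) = [ - 926, - 809, - 646, - 80/3, - 38/11,134] 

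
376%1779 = 376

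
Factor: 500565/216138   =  2^(  -  1 )*5^1 *151^1 * 163^( - 1) = 755/326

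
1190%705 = 485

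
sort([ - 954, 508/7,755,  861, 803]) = [ - 954, 508/7,755, 803,861 ]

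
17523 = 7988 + 9535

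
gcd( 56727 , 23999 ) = 1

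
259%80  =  19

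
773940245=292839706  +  481100539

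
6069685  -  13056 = 6056629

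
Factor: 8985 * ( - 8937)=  -3^4*5^1*331^1 *599^1 = -  80298945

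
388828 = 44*8837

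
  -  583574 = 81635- 665209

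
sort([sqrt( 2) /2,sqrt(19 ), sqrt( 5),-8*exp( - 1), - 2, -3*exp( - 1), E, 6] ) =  [- 8*exp(  -  1 ),- 2 ,- 3 *exp (-1 ), sqrt(2) /2, sqrt(5 ),E,sqrt( 19 ),6 ]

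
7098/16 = 443 +5/8 = 443.62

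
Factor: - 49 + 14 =-35 = - 5^1*7^1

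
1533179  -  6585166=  - 5051987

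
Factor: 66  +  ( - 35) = 31^1=31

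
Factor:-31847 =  - 31847^1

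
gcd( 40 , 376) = 8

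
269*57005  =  15334345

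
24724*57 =1409268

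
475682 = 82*5801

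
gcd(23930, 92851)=1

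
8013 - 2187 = 5826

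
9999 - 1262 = 8737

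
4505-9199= -4694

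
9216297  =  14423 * 639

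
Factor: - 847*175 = -148225=-  5^2*7^2 * 11^2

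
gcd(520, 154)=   2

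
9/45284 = 9/45284 = 0.00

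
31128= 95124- 63996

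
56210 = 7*8030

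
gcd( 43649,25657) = 1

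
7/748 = 7/748 = 0.01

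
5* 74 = 370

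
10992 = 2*5496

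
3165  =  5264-2099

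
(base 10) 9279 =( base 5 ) 244104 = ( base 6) 110543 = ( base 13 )42BA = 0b10010000111111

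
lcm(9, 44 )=396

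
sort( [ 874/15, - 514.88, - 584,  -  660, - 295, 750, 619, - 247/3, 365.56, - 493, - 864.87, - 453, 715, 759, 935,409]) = [ - 864.87, - 660, - 584 ,-514.88,-493, - 453, - 295, - 247/3,  874/15, 365.56,  409, 619,715,750,  759, 935]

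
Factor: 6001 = 17^1  *353^1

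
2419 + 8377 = 10796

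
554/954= 277/477= 0.58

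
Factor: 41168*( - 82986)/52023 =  - 2^5*31^1*83^1*13831^1*17341^( - 1 ) =- 1138789216/17341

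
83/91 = 83/91 = 0.91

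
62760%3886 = 584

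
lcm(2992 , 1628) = 110704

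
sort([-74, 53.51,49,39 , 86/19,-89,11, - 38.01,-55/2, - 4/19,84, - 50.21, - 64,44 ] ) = [ - 89,-74, - 64 ,-50.21,-38.01,- 55/2,- 4/19 , 86/19, 11 , 39,44,49,  53.51,84 ] 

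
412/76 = 103/19  =  5.42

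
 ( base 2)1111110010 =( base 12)702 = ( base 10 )1010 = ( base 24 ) 1i2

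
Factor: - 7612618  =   -2^1*13^1 * 292793^1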